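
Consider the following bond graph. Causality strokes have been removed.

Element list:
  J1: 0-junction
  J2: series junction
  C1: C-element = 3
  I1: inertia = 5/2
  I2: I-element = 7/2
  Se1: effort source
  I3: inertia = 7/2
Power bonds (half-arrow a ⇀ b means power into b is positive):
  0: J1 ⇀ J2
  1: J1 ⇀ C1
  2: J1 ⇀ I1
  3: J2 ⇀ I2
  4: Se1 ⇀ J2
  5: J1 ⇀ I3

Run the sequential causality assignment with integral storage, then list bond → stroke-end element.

bond 4 |J2  (source Se1 imposes e)
bond 1 |J1  (C1: C, integral causality)
bond 0 |J2  (common-e at J1 fixed by 1)
bond 2 |I1  (common-e at J1 fixed by 1)
bond 5 |I3  (J1 effort already set via bond 1)
bond 3 |I2  (J2 needs exactly one f-in)

β0 |J2
β1 |J1
β2 |I1
β3 |I2
β4 |J2
β5 |I3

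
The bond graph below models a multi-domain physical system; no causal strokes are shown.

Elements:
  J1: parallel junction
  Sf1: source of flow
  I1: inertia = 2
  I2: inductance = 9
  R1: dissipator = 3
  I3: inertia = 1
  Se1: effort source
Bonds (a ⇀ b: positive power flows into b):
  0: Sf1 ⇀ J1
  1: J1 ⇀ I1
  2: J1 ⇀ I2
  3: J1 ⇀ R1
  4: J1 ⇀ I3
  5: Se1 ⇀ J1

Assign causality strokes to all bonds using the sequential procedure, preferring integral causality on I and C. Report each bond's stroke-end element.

b0 stroke→Sf1
b1 stroke→I1
b2 stroke→I2
b3 stroke→R1
b4 stroke→I3
b5 stroke→J1

bond 0 stroke→Sf1  (source Sf1 imposes f)
bond 5 stroke→J1  (Se1 (Se) sets effort on bond)
bond 1 stroke→I1  (J1: bond 5 brought effort, rest push out)
bond 2 stroke→I2  (J1 effort already set via bond 5)
bond 3 stroke→R1  (0-jn J1 has e-setter on 5)
bond 4 stroke→I3  (0-jn J1 has e-setter on 5)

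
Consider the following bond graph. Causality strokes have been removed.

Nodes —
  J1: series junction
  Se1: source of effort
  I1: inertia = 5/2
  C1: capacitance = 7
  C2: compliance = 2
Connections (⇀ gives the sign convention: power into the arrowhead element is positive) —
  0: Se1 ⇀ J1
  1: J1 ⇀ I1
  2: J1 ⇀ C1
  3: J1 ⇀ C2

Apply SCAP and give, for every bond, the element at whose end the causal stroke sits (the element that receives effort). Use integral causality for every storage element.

bond 0 →J1
bond 1 →I1
bond 2 →J1
bond 3 →J1

bond 0 |J1  (Se1 (Se) sets effort on bond)
bond 1 |I1  (I1 integral (f out))
bond 2 |J1  (common-f at J1 fixed by 1)
bond 3 |J1  (1-jn J1 has f-setter on 1)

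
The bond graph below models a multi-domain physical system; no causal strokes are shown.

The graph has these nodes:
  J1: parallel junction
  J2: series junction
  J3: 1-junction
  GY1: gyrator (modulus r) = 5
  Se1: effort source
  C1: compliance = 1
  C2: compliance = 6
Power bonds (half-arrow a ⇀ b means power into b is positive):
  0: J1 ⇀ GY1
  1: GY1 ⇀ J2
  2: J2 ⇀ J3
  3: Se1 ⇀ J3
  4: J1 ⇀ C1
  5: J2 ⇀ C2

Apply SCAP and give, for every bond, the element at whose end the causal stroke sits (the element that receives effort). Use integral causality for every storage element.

bond 0 stroke→GY1
bond 1 stroke→GY1
bond 2 stroke→J2
bond 3 stroke→J3
bond 4 stroke→J1
bond 5 stroke→J2

b3 →J3  (Se1 (Se) sets effort on bond)
b2 →J2  (only one flow-in slot at J3)
b4 →J1  (prefer integral on C1)
b0 →GY1  (J1: bond 4 brought effort, rest push out)
b1 →GY1  (GY1: gyrator matches bond 0)
b5 →J2  (J2 flow already set via bond 1)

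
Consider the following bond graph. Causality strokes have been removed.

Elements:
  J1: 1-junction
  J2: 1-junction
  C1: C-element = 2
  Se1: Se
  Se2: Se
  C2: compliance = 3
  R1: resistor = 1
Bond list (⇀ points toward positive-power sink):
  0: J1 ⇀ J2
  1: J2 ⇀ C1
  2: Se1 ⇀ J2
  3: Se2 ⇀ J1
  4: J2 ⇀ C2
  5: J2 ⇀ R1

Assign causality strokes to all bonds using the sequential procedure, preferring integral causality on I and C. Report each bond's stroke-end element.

bond 2 stroke at J2  (source Se1 imposes e)
bond 3 stroke at J1  (Se2 fixes effort; stroke away)
bond 0 stroke at J2  (J1: last free bond brings flow in)
bond 1 stroke at J2  (C1 outputs effort q/C1)
bond 4 stroke at J2  (C2 outputs effort q/C2)
bond 5 stroke at R1  (only one flow-in slot at J2)

#0 →J2
#1 →J2
#2 →J2
#3 →J1
#4 →J2
#5 →R1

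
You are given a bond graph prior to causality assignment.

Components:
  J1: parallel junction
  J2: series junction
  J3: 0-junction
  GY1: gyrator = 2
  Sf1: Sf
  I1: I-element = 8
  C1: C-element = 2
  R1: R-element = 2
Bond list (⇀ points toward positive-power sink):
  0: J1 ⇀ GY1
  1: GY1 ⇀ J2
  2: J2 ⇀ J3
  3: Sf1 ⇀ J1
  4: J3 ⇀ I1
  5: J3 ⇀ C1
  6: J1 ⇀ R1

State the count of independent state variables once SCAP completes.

β3 |Sf1  (Sf1 fixes flow; stroke at Sf1)
β4 |I1  (I1 integral (f out))
β5 |J3  (C1 outputs effort q/C1)
β2 |J2  (0-jn J3 has e-setter on 5)
β1 |GY1  (only one flow-in slot at J2)
β0 |GY1  (GY GY1: same side as bond 1)
β6 |J1  (closing 0-jn rule on J1)

2  (C1, I1 all integral)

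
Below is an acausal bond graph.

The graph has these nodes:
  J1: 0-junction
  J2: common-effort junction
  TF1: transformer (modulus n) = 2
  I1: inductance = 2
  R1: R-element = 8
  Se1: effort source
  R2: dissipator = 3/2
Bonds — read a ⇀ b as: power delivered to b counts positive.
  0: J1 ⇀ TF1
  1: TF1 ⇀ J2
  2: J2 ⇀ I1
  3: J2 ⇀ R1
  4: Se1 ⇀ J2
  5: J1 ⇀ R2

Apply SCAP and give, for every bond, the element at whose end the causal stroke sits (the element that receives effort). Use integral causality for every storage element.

β4 stroke at J2  (Se1: effort source, stroke at far end)
β1 stroke at TF1  (J2: bond 4 brought effort, rest push out)
β2 stroke at I1  (0-jn J2 has e-setter on 4)
β3 stroke at R1  (J2 effort already set via bond 4)
β0 stroke at J1  (TF1 one-in-one-out from 1)
β5 stroke at R2  (common-e at J1 fixed by 0)

#0 →J1
#1 →TF1
#2 →I1
#3 →R1
#4 →J2
#5 →R2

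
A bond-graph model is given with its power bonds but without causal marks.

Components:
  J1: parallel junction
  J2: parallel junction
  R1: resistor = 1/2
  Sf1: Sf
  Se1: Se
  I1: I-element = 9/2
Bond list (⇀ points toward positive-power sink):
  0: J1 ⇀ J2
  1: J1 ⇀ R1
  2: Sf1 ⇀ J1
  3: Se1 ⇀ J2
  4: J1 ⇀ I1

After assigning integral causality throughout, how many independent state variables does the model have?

#2 stroke at Sf1  (Sf1 (Sf) sets flow on bond)
#3 stroke at J2  (Se1 fixes effort; stroke away)
#0 stroke at J1  (0-jn J2 has e-setter on 3)
#1 stroke at R1  (J1: bond 0 brought effort, rest push out)
#4 stroke at I1  (common-e at J1 fixed by 0)

1  (I1 all integral)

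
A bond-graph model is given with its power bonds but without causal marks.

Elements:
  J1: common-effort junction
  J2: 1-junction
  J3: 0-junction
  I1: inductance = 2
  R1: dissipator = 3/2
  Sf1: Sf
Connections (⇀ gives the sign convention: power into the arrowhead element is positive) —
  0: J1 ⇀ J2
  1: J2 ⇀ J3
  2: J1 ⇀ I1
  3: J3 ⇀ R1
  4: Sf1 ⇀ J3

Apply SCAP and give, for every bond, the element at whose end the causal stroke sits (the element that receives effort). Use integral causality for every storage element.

#0 stroke→J1
#1 stroke→J2
#2 stroke→I1
#3 stroke→J3
#4 stroke→Sf1

#4 →Sf1  (Sf1: flow source, stroke at near end)
#2 →I1  (I1: I, integral causality)
#0 →J1  (J1 needs exactly one e-in)
#1 →J2  (common-f at J2 fixed by 0)
#3 →J3  (only one effort-in slot at J3)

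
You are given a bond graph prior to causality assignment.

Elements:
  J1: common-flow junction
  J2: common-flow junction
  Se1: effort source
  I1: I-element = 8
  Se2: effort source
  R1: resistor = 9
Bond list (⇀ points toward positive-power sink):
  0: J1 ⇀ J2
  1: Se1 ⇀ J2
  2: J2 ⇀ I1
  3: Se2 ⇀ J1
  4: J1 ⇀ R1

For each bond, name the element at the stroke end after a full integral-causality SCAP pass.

β1 stroke at J2  (source Se1 imposes e)
β3 stroke at J1  (source Se2 imposes e)
β2 stroke at I1  (I1: I, integral causality)
β0 stroke at J2  (1-jn J2 has f-setter on 2)
β4 stroke at J1  (common-f at J1 fixed by 0)

#0 |J2
#1 |J2
#2 |I1
#3 |J1
#4 |J1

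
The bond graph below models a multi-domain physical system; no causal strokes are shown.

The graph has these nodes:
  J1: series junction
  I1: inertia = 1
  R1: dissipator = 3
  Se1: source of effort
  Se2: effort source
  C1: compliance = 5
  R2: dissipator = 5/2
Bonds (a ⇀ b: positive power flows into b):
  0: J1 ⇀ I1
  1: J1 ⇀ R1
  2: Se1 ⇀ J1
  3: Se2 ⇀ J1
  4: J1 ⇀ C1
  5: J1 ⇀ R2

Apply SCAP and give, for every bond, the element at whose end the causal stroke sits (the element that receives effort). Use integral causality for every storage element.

b2 |J1  (Se1 (Se) sets effort on bond)
b3 |J1  (Se2 fixes effort; stroke away)
b0 |I1  (I1 outputs flow p/I1)
b1 |J1  (1-jn J1 has f-setter on 0)
b4 |J1  (J1: bond 0 brought flow, rest push out)
b5 |J1  (1-jn J1 has f-setter on 0)

β0 →I1
β1 →J1
β2 →J1
β3 →J1
β4 →J1
β5 →J1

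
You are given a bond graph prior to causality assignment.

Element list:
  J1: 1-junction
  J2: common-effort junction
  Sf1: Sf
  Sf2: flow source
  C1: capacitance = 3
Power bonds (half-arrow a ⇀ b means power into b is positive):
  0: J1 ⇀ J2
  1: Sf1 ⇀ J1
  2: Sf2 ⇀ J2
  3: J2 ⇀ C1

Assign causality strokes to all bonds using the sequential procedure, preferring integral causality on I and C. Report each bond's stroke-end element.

#0 stroke at J1
#1 stroke at Sf1
#2 stroke at Sf2
#3 stroke at J2

β1 |Sf1  (Sf1 (Sf) sets flow on bond)
β2 |Sf2  (Sf2: flow source, stroke at near end)
β0 |J1  (common-f at J1 fixed by 1)
β3 |J2  (J2 needs exactly one e-in)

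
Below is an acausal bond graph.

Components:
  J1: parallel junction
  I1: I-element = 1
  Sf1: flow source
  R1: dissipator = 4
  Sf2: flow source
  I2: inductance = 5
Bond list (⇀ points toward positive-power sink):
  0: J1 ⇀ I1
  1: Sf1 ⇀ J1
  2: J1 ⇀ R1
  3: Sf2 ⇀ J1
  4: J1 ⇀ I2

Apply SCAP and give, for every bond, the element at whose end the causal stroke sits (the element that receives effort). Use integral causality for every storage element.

#0 →I1
#1 →Sf1
#2 →J1
#3 →Sf2
#4 →I2

b1 stroke→Sf1  (Sf1 (Sf) sets flow on bond)
b3 stroke→Sf2  (Sf2 (Sf) sets flow on bond)
b0 stroke→I1  (prefer integral on I1)
b4 stroke→I2  (I2 outputs flow p/I2)
b2 stroke→J1  (closing 0-jn rule on J1)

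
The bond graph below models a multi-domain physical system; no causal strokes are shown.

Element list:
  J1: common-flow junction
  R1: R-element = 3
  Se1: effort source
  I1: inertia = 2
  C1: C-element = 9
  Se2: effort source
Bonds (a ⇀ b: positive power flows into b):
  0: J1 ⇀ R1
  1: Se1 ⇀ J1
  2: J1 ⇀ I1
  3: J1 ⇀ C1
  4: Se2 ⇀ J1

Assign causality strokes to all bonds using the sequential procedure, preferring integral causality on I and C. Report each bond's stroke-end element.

β1 stroke→J1  (Se1 (Se) sets effort on bond)
β4 stroke→J1  (source Se2 imposes e)
β2 stroke→I1  (I1: I, integral causality)
β0 stroke→J1  (J1 flow already set via bond 2)
β3 stroke→J1  (1-jn J1 has f-setter on 2)

bond 0 stroke→J1
bond 1 stroke→J1
bond 2 stroke→I1
bond 3 stroke→J1
bond 4 stroke→J1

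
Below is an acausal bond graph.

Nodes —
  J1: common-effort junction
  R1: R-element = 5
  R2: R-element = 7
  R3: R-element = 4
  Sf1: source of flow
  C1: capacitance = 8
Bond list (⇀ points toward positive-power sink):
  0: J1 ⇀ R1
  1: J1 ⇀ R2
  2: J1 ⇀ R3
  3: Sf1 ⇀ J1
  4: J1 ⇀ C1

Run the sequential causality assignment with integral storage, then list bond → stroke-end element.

b3 stroke→Sf1  (Sf1 (Sf) sets flow on bond)
b4 stroke→J1  (C1 integral (e out))
b0 stroke→R1  (0-jn J1 has e-setter on 4)
b1 stroke→R2  (J1 effort already set via bond 4)
b2 stroke→R3  (J1 effort already set via bond 4)

#0 |R1
#1 |R2
#2 |R3
#3 |Sf1
#4 |J1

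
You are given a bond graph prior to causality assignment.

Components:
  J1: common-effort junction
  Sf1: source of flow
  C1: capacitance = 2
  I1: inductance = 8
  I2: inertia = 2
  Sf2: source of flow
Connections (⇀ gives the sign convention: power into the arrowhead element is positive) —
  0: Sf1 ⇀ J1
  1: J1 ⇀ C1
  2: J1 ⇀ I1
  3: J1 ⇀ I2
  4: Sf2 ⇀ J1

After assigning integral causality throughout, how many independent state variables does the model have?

3  (C1, I1, I2 all integral)

#0 stroke→Sf1  (Sf1 fixes flow; stroke at Sf1)
#4 stroke→Sf2  (Sf2 (Sf) sets flow on bond)
#1 stroke→J1  (prefer integral on C1)
#2 stroke→I1  (J1: bond 1 brought effort, rest push out)
#3 stroke→I2  (common-e at J1 fixed by 1)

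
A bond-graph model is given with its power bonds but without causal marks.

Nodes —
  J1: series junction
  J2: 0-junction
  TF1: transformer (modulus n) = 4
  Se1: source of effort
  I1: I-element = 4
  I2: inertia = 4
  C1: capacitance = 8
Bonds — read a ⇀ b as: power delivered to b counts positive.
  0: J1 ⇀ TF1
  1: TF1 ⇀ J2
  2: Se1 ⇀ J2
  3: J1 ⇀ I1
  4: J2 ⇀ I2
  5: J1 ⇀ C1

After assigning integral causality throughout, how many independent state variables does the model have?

3  (C1, I1, I2 all integral)

bond 2 stroke at J2  (Se1: effort source, stroke at far end)
bond 1 stroke at TF1  (0-jn J2 has e-setter on 2)
bond 4 stroke at I2  (J2: bond 2 brought effort, rest push out)
bond 0 stroke at J1  (through TF1, causality passes straight; one stroke at TF1)
bond 3 stroke at I1  (I1: I, integral causality)
bond 5 stroke at J1  (common-f at J1 fixed by 3)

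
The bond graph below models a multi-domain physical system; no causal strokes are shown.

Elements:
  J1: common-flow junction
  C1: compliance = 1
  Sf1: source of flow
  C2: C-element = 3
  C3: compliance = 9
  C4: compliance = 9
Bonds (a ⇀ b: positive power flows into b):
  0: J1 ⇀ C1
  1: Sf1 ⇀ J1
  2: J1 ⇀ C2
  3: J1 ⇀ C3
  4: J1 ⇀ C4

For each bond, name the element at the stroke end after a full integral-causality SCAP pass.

β0 |J1
β1 |Sf1
β2 |J1
β3 |J1
β4 |J1

#1 →Sf1  (Sf1 (Sf) sets flow on bond)
#0 →J1  (common-f at J1 fixed by 1)
#2 →J1  (J1: bond 1 brought flow, rest push out)
#3 →J1  (J1: bond 1 brought flow, rest push out)
#4 →J1  (1-jn J1 has f-setter on 1)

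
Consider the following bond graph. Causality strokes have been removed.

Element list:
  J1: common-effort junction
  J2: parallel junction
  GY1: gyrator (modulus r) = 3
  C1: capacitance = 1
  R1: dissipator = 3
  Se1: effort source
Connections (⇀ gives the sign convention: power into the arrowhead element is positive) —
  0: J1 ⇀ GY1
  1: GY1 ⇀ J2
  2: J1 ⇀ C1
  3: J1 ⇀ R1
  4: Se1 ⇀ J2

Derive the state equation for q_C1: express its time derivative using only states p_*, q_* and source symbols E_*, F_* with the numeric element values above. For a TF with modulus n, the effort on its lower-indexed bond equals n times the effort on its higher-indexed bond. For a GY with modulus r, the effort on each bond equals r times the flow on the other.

b4 stroke→J2  (source Se1 imposes e)
b1 stroke→GY1  (common-e at J2 fixed by 4)
b0 stroke→GY1  (GY1 both-in/both-out from 1)
b2 stroke→J1  (C1: C, integral causality)
b3 stroke→R1  (common-e at J1 fixed by 2)

dq_C1/dt = -E_Se1/3 - q_C1/3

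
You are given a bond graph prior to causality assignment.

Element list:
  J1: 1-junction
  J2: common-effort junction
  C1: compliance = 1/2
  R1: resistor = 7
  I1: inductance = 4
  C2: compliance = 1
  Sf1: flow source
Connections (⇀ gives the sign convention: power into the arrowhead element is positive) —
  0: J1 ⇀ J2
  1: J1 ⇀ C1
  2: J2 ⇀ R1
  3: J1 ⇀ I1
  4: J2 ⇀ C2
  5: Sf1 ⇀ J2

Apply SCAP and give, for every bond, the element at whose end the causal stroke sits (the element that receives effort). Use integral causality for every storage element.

b5 stroke at Sf1  (Sf1 (Sf) sets flow on bond)
b1 stroke at J1  (C1 outputs effort q/C1)
b3 stroke at I1  (I1 integral (f out))
b0 stroke at J1  (1-jn J1 has f-setter on 3)
b4 stroke at J2  (prefer integral on C2)
b2 stroke at R1  (common-e at J2 fixed by 4)

β0 stroke at J1
β1 stroke at J1
β2 stroke at R1
β3 stroke at I1
β4 stroke at J2
β5 stroke at Sf1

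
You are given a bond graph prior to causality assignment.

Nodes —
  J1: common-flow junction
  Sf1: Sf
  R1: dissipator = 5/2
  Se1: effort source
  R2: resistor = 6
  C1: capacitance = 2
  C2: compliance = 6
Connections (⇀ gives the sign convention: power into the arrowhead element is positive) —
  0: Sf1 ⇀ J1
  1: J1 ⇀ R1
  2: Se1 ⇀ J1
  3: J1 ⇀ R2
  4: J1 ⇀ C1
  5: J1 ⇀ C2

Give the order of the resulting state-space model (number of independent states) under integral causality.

2  (C1, C2 all integral)

β0 |Sf1  (Sf1 fixes flow; stroke at Sf1)
β2 |J1  (source Se1 imposes e)
β1 |J1  (common-f at J1 fixed by 0)
β3 |J1  (1-jn J1 has f-setter on 0)
β4 |J1  (J1: bond 0 brought flow, rest push out)
β5 |J1  (common-f at J1 fixed by 0)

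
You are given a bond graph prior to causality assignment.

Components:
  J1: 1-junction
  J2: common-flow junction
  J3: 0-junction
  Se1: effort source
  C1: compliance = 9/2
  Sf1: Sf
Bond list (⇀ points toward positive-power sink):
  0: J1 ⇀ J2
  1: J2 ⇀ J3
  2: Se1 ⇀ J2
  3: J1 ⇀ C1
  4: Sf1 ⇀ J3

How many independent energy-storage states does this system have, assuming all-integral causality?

1  (C1 all integral)

#2 |J2  (Se1 fixes effort; stroke away)
#4 |Sf1  (Sf1 fixes flow; stroke at Sf1)
#1 |J3  (J3: last free bond brings effort in)
#0 |J2  (1-jn J2 has f-setter on 1)
#3 |J1  (1-jn J1 has f-setter on 0)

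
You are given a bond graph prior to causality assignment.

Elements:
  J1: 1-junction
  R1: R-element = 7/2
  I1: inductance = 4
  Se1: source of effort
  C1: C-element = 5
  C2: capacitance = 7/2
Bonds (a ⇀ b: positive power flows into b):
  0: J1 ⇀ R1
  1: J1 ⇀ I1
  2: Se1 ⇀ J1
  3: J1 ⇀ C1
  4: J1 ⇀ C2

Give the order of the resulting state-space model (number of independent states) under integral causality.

bond 2 |J1  (source Se1 imposes e)
bond 1 |I1  (I1 outputs flow p/I1)
bond 0 |J1  (1-jn J1 has f-setter on 1)
bond 3 |J1  (J1: bond 1 brought flow, rest push out)
bond 4 |J1  (1-jn J1 has f-setter on 1)

3  (C1, C2, I1 all integral)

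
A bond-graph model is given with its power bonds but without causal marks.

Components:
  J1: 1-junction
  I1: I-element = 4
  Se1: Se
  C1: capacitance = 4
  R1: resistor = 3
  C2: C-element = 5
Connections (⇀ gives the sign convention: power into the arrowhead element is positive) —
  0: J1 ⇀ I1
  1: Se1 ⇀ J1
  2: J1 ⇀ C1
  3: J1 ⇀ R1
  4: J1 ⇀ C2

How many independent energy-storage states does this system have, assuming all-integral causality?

3  (C1, C2, I1 all integral)

bond 1 stroke→J1  (Se1: effort source, stroke at far end)
bond 0 stroke→I1  (I1 integral (f out))
bond 2 stroke→J1  (1-jn J1 has f-setter on 0)
bond 3 stroke→J1  (J1 flow already set via bond 0)
bond 4 stroke→J1  (1-jn J1 has f-setter on 0)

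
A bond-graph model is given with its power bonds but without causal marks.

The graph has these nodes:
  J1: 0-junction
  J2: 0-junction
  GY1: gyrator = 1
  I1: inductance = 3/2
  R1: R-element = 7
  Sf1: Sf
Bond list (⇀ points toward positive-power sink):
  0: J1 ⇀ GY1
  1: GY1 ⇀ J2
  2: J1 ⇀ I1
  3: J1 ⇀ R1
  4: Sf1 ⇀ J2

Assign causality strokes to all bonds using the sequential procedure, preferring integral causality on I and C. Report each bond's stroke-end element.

β0 stroke→J1
β1 stroke→J2
β2 stroke→I1
β3 stroke→R1
β4 stroke→Sf1

β4 |Sf1  (Sf1: flow source, stroke at near end)
β1 |J2  (J2: last free bond brings effort in)
β0 |J1  (through GY1, causality inverts; strokes same side of GY1)
β2 |I1  (J1: bond 0 brought effort, rest push out)
β3 |R1  (J1: bond 0 brought effort, rest push out)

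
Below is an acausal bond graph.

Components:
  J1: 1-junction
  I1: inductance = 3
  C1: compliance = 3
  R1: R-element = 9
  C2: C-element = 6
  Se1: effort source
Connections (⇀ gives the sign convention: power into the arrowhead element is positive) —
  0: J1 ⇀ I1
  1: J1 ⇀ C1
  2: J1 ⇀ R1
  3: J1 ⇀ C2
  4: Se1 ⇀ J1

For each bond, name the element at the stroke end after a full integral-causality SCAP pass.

bond 0 |I1
bond 1 |J1
bond 2 |J1
bond 3 |J1
bond 4 |J1

β4 stroke→J1  (Se1 fixes effort; stroke away)
β0 stroke→I1  (prefer integral on I1)
β1 stroke→J1  (J1: bond 0 brought flow, rest push out)
β2 stroke→J1  (J1 flow already set via bond 0)
β3 stroke→J1  (common-f at J1 fixed by 0)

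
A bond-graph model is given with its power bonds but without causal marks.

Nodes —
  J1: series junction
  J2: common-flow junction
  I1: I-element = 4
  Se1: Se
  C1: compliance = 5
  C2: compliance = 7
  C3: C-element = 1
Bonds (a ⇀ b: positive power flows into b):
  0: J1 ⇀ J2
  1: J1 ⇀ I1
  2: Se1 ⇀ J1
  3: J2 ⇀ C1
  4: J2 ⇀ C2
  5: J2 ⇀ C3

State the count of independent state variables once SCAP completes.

bond 2 stroke→J1  (Se1: effort source, stroke at far end)
bond 1 stroke→I1  (I1 integral (f out))
bond 0 stroke→J1  (J1: bond 1 brought flow, rest push out)
bond 3 stroke→J2  (1-jn J2 has f-setter on 0)
bond 4 stroke→J2  (J2: bond 0 brought flow, rest push out)
bond 5 stroke→J2  (common-f at J2 fixed by 0)

4  (C1, C2, C3, I1 all integral)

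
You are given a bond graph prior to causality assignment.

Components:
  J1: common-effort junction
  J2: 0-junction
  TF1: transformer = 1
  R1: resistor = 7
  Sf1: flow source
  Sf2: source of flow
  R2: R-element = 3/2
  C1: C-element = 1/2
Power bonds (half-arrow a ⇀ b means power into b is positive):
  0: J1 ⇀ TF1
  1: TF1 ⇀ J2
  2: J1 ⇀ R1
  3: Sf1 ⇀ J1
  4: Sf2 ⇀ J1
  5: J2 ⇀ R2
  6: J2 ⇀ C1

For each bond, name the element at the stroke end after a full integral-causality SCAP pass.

bond 3 |Sf1  (Sf1 fixes flow; stroke at Sf1)
bond 4 |Sf2  (Sf2: flow source, stroke at near end)
bond 6 |J2  (C1 outputs effort q/C1)
bond 1 |TF1  (J2: bond 6 brought effort, rest push out)
bond 5 |R2  (0-jn J2 has e-setter on 6)
bond 0 |J1  (TF TF1: opposite of bond 1)
bond 2 |R1  (0-jn J1 has e-setter on 0)

β0 stroke→J1
β1 stroke→TF1
β2 stroke→R1
β3 stroke→Sf1
β4 stroke→Sf2
β5 stroke→R2
β6 stroke→J2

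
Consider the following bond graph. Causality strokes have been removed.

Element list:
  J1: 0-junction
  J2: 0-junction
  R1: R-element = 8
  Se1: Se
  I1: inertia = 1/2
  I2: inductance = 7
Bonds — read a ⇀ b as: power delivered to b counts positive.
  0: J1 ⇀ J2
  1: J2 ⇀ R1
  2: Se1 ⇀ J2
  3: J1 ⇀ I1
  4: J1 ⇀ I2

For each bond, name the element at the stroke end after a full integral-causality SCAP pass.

bond 2 →J2  (source Se1 imposes e)
bond 0 →J1  (common-e at J2 fixed by 2)
bond 1 →R1  (J2: bond 2 brought effort, rest push out)
bond 3 →I1  (common-e at J1 fixed by 0)
bond 4 →I2  (0-jn J1 has e-setter on 0)

β0 stroke→J1
β1 stroke→R1
β2 stroke→J2
β3 stroke→I1
β4 stroke→I2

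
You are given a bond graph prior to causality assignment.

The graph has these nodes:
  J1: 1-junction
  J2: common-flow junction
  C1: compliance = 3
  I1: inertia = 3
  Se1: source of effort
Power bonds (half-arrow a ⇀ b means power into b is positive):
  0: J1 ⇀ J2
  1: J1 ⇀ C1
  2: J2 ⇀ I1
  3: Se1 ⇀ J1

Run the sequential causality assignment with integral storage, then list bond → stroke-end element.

bond 0 stroke at J2
bond 1 stroke at J1
bond 2 stroke at I1
bond 3 stroke at J1

b3 stroke→J1  (source Se1 imposes e)
b1 stroke→J1  (C1 integral (e out))
b0 stroke→J2  (J1: last free bond brings flow in)
b2 stroke→I1  (closing 1-jn rule on J2)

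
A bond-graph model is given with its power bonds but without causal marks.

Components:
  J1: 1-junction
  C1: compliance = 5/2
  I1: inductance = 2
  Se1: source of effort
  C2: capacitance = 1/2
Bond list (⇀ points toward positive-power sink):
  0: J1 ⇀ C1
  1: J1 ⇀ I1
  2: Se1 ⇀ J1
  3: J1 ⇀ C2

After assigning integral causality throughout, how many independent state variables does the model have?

3  (C1, C2, I1 all integral)

#2 stroke at J1  (source Se1 imposes e)
#0 stroke at J1  (C1 integral (e out))
#1 stroke at I1  (I1 outputs flow p/I1)
#3 stroke at J1  (J1 flow already set via bond 1)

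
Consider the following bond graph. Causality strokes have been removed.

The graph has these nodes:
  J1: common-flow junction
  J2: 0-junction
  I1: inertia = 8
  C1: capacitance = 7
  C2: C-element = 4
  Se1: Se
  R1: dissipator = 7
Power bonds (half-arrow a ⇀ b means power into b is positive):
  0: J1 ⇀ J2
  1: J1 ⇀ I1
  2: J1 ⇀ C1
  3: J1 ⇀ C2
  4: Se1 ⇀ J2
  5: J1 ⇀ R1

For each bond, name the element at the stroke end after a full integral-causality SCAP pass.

bond 4 stroke→J2  (Se1: effort source, stroke at far end)
bond 0 stroke→J1  (common-e at J2 fixed by 4)
bond 1 stroke→I1  (prefer integral on I1)
bond 2 stroke→J1  (common-f at J1 fixed by 1)
bond 3 stroke→J1  (common-f at J1 fixed by 1)
bond 5 stroke→J1  (J1: bond 1 brought flow, rest push out)

b0 →J1
b1 →I1
b2 →J1
b3 →J1
b4 →J2
b5 →J1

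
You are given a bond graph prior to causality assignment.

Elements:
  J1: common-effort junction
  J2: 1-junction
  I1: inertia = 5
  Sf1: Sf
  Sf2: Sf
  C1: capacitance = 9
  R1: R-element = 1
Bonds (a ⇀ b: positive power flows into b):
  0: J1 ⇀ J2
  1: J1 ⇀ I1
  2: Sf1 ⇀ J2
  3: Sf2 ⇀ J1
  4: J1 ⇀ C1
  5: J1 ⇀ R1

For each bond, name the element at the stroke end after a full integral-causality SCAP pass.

#2 stroke→Sf1  (Sf1 (Sf) sets flow on bond)
#3 stroke→Sf2  (Sf2 fixes flow; stroke at Sf2)
#0 stroke→J2  (J2 flow already set via bond 2)
#1 stroke→I1  (prefer integral on I1)
#4 stroke→J1  (C1 integral (e out))
#5 stroke→R1  (J1: bond 4 brought effort, rest push out)

β0 |J2
β1 |I1
β2 |Sf1
β3 |Sf2
β4 |J1
β5 |R1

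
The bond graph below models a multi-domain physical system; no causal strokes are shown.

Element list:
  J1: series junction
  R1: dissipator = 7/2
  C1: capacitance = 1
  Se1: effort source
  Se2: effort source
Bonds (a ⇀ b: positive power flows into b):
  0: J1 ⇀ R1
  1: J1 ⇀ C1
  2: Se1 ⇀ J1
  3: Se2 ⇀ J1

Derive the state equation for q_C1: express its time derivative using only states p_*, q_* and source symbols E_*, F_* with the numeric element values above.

dq_C1/dt = 2*E_Se1/7 + 2*E_Se2/7 - 2*q_C1/7

β2 |J1  (Se1 (Se) sets effort on bond)
β3 |J1  (source Se2 imposes e)
β1 |J1  (C1 integral (e out))
β0 |R1  (J1: last free bond brings flow in)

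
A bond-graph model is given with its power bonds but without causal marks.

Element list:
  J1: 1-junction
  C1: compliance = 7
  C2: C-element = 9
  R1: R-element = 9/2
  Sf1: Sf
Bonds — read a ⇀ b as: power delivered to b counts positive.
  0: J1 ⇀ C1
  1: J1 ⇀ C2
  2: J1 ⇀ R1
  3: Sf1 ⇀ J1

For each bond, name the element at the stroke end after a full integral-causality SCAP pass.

bond 0 stroke→J1
bond 1 stroke→J1
bond 2 stroke→J1
bond 3 stroke→Sf1

β3 →Sf1  (source Sf1 imposes f)
β0 →J1  (common-f at J1 fixed by 3)
β1 →J1  (common-f at J1 fixed by 3)
β2 →J1  (J1 flow already set via bond 3)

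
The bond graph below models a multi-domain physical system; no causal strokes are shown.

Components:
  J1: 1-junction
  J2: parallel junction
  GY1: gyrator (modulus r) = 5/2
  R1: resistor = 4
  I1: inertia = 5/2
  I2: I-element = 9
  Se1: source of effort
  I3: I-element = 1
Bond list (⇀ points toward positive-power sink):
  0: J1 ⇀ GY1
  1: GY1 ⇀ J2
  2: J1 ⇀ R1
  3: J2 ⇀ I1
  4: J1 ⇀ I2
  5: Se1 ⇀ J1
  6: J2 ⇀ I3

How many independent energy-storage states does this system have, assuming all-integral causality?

3  (I1, I2, I3 all integral)

β5 |J1  (Se1 (Se) sets effort on bond)
β3 |I1  (I1 outputs flow p/I1)
β4 |I2  (I2 integral (f out))
β0 |J1  (J1: bond 4 brought flow, rest push out)
β2 |J1  (J1 flow already set via bond 4)
β1 |J2  (through GY1, causality inverts; strokes same side of GY1)
β6 |I3  (J2: bond 1 brought effort, rest push out)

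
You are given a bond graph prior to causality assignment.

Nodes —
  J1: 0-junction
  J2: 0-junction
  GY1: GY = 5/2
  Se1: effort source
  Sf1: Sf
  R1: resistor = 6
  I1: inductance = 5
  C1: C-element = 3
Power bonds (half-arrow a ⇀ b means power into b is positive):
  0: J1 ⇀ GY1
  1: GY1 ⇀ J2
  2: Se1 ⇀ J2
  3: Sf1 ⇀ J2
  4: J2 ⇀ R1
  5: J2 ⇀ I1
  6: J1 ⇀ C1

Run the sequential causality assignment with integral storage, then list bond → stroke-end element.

b2 →J2  (Se1 (Se) sets effort on bond)
b3 →Sf1  (source Sf1 imposes f)
b1 →GY1  (common-e at J2 fixed by 2)
b4 →R1  (0-jn J2 has e-setter on 2)
b5 →I1  (0-jn J2 has e-setter on 2)
b0 →GY1  (GY1 both-in/both-out from 1)
b6 →J1  (only one effort-in slot at J1)

#0 |GY1
#1 |GY1
#2 |J2
#3 |Sf1
#4 |R1
#5 |I1
#6 |J1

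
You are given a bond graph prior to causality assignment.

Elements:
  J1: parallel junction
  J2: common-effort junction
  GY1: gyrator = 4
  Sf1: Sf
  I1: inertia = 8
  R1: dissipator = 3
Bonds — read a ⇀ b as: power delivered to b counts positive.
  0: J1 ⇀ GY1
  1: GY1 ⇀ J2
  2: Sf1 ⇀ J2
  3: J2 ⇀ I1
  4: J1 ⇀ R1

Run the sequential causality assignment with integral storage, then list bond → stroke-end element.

#2 →Sf1  (Sf1: flow source, stroke at near end)
#3 →I1  (I1 integral (f out))
#1 →J2  (J2 needs exactly one e-in)
#0 →J1  (through GY1, causality inverts; strokes same side of GY1)
#4 →R1  (J1 effort already set via bond 0)

bond 0 →J1
bond 1 →J2
bond 2 →Sf1
bond 3 →I1
bond 4 →R1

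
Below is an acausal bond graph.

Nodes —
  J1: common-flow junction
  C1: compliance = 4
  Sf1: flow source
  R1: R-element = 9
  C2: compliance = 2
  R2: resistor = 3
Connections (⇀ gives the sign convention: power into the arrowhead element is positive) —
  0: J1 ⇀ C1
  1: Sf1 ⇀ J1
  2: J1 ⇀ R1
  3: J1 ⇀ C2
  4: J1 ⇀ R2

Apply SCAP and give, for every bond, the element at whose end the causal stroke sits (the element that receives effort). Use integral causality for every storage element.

#0 →J1
#1 →Sf1
#2 →J1
#3 →J1
#4 →J1

#1 |Sf1  (Sf1 fixes flow; stroke at Sf1)
#0 |J1  (J1: bond 1 brought flow, rest push out)
#2 |J1  (1-jn J1 has f-setter on 1)
#3 |J1  (J1: bond 1 brought flow, rest push out)
#4 |J1  (1-jn J1 has f-setter on 1)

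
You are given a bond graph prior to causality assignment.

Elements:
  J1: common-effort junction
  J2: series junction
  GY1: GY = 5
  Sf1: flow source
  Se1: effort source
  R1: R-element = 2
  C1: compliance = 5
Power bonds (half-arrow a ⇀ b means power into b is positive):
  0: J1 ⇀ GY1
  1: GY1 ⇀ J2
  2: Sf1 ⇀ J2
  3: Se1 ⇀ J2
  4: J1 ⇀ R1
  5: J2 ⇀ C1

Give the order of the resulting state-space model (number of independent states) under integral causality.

1  (C1 all integral)

b2 |Sf1  (Sf1: flow source, stroke at near end)
b3 |J2  (Se1 fixes effort; stroke away)
b1 |J2  (common-f at J2 fixed by 2)
b5 |J2  (common-f at J2 fixed by 2)
b0 |J1  (through GY1, causality inverts; strokes same side of GY1)
b4 |R1  (J1 effort already set via bond 0)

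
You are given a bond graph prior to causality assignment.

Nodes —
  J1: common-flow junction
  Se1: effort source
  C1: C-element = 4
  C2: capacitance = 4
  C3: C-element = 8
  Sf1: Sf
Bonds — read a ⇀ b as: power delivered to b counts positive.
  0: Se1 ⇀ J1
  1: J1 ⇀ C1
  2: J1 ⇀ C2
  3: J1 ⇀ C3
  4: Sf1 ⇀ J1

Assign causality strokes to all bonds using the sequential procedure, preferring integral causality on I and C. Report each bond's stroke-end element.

β0 stroke→J1
β1 stroke→J1
β2 stroke→J1
β3 stroke→J1
β4 stroke→Sf1

bond 0 stroke at J1  (Se1 (Se) sets effort on bond)
bond 4 stroke at Sf1  (source Sf1 imposes f)
bond 1 stroke at J1  (1-jn J1 has f-setter on 4)
bond 2 stroke at J1  (common-f at J1 fixed by 4)
bond 3 stroke at J1  (J1 flow already set via bond 4)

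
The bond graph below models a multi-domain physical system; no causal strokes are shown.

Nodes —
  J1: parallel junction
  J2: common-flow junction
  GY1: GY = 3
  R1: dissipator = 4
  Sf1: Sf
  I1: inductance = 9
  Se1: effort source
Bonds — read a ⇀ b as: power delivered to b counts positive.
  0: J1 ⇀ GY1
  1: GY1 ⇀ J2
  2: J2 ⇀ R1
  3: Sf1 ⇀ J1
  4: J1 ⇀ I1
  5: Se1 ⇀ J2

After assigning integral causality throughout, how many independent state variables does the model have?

b3 →Sf1  (source Sf1 imposes f)
b5 →J2  (Se1 fixes effort; stroke away)
b4 →I1  (I1 integral (f out))
b0 →J1  (J1: last free bond brings effort in)
b1 →J2  (GY GY1: same side as bond 0)
b2 →R1  (only one flow-in slot at J2)

1  (I1 all integral)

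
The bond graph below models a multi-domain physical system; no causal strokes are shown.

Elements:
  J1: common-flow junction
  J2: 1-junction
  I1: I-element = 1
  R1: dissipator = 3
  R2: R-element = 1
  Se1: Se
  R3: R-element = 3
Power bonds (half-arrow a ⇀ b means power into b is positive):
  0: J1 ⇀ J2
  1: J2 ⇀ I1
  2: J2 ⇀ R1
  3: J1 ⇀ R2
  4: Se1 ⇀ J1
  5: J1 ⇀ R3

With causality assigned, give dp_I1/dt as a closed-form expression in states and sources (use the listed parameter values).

dp_I1/dt = E_Se1 - 7*p_I1

β4 stroke at J1  (Se1 fixes effort; stroke away)
β1 stroke at I1  (prefer integral on I1)
β0 stroke at J2  (J2 flow already set via bond 1)
β2 stroke at J2  (1-jn J2 has f-setter on 1)
β3 stroke at J1  (J1: bond 0 brought flow, rest push out)
β5 stroke at J1  (common-f at J1 fixed by 0)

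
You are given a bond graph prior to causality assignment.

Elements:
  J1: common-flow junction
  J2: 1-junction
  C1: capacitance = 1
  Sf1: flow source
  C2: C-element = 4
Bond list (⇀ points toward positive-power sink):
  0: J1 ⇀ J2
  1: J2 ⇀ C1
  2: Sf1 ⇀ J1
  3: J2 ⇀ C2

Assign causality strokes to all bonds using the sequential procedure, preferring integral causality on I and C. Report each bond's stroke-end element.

β2 →Sf1  (Sf1: flow source, stroke at near end)
β0 →J1  (1-jn J1 has f-setter on 2)
β1 →J2  (1-jn J2 has f-setter on 0)
β3 →J2  (J2 flow already set via bond 0)

b0 stroke→J1
b1 stroke→J2
b2 stroke→Sf1
b3 stroke→J2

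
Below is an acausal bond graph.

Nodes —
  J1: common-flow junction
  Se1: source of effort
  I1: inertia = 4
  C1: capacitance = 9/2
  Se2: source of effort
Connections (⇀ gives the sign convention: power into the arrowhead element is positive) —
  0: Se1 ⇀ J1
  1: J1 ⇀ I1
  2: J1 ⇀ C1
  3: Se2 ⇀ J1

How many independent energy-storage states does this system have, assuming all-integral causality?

bond 0 →J1  (Se1 fixes effort; stroke away)
bond 3 →J1  (Se2: effort source, stroke at far end)
bond 1 →I1  (I1: I, integral causality)
bond 2 →J1  (J1: bond 1 brought flow, rest push out)

2  (C1, I1 all integral)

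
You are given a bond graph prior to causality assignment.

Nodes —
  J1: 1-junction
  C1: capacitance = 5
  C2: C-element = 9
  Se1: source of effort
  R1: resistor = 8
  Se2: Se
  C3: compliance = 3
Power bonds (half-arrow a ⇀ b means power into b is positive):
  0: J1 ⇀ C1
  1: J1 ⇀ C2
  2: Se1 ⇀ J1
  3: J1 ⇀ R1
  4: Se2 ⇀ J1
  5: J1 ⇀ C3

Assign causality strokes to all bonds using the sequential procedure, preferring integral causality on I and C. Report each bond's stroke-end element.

b0 stroke at J1
b1 stroke at J1
b2 stroke at J1
b3 stroke at R1
b4 stroke at J1
b5 stroke at J1

β2 |J1  (Se1 (Se) sets effort on bond)
β4 |J1  (Se2: effort source, stroke at far end)
β0 |J1  (C1: C, integral causality)
β1 |J1  (prefer integral on C2)
β5 |J1  (C3: C, integral causality)
β3 |R1  (J1 needs exactly one f-in)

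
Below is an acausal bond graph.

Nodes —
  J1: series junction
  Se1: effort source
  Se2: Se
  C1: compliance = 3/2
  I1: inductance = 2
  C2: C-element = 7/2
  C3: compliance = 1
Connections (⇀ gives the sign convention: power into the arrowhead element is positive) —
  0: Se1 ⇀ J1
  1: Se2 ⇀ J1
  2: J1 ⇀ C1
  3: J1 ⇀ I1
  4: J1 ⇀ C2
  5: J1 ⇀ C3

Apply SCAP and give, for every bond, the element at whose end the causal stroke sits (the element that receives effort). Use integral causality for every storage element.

bond 0 →J1  (source Se1 imposes e)
bond 1 →J1  (Se2: effort source, stroke at far end)
bond 2 →J1  (C1 outputs effort q/C1)
bond 3 →I1  (I1: I, integral causality)
bond 4 →J1  (J1 flow already set via bond 3)
bond 5 →J1  (common-f at J1 fixed by 3)

b0 |J1
b1 |J1
b2 |J1
b3 |I1
b4 |J1
b5 |J1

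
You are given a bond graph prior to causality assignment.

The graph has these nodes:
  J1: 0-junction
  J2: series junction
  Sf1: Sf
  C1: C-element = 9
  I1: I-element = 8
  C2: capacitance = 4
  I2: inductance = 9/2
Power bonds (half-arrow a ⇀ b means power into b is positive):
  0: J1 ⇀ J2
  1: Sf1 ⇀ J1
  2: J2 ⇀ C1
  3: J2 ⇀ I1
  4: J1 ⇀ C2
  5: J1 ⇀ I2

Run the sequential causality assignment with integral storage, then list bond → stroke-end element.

β1 |Sf1  (source Sf1 imposes f)
β2 |J2  (prefer integral on C1)
β3 |I1  (prefer integral on I1)
β0 |J2  (J2: bond 3 brought flow, rest push out)
β4 |J1  (C2 integral (e out))
β5 |I2  (0-jn J1 has e-setter on 4)

β0 stroke at J2
β1 stroke at Sf1
β2 stroke at J2
β3 stroke at I1
β4 stroke at J1
β5 stroke at I2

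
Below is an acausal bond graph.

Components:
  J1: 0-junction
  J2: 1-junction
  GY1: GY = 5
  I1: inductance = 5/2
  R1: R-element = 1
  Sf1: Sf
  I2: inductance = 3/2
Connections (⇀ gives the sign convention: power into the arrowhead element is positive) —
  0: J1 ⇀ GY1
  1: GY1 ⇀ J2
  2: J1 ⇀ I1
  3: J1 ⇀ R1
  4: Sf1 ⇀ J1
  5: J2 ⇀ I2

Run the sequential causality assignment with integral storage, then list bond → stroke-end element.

b0 stroke at J1
b1 stroke at J2
b2 stroke at I1
b3 stroke at R1
b4 stroke at Sf1
b5 stroke at I2

bond 4 stroke→Sf1  (Sf1: flow source, stroke at near end)
bond 2 stroke→I1  (I1: I, integral causality)
bond 5 stroke→I2  (I2 integral (f out))
bond 1 stroke→J2  (common-f at J2 fixed by 5)
bond 0 stroke→J1  (GY1: gyrator matches bond 1)
bond 3 stroke→R1  (common-e at J1 fixed by 0)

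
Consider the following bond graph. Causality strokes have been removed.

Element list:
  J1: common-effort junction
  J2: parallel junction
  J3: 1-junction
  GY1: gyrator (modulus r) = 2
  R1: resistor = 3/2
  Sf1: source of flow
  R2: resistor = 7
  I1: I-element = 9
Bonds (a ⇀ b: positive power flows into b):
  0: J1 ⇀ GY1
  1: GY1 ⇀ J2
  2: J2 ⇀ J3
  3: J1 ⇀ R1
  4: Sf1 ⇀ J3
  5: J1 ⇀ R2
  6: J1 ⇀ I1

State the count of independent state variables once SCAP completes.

1  (I1 all integral)

β4 stroke→Sf1  (Sf1 fixes flow; stroke at Sf1)
β2 stroke→J3  (1-jn J3 has f-setter on 4)
β1 stroke→J2  (only one effort-in slot at J2)
β0 stroke→J1  (GY1 both-in/both-out from 1)
β3 stroke→R1  (common-e at J1 fixed by 0)
β5 stroke→R2  (J1: bond 0 brought effort, rest push out)
β6 stroke→I1  (common-e at J1 fixed by 0)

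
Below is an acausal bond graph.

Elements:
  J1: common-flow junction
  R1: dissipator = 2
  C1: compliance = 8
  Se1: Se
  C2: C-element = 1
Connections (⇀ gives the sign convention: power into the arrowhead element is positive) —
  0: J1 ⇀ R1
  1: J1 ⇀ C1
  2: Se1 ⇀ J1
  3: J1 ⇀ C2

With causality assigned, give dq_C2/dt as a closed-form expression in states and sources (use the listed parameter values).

b2 |J1  (source Se1 imposes e)
b1 |J1  (C1 integral (e out))
b3 |J1  (C2: C, integral causality)
b0 |R1  (only one flow-in slot at J1)

dq_C2/dt = E_Se1/2 - q_C1/16 - q_C2/2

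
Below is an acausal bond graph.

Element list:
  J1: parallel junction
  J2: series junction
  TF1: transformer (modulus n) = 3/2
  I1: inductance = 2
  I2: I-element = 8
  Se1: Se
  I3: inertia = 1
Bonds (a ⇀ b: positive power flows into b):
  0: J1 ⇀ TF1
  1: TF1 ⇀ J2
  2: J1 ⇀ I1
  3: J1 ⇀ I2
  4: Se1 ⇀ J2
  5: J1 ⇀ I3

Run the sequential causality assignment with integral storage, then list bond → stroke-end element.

b0 →J1
b1 →TF1
b2 →I1
b3 →I2
b4 →J2
b5 →I3

β4 |J2  (Se1: effort source, stroke at far end)
β1 |TF1  (only one flow-in slot at J2)
β0 |J1  (TF TF1: opposite of bond 1)
β2 |I1  (J1: bond 0 brought effort, rest push out)
β3 |I2  (J1: bond 0 brought effort, rest push out)
β5 |I3  (J1 effort already set via bond 0)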